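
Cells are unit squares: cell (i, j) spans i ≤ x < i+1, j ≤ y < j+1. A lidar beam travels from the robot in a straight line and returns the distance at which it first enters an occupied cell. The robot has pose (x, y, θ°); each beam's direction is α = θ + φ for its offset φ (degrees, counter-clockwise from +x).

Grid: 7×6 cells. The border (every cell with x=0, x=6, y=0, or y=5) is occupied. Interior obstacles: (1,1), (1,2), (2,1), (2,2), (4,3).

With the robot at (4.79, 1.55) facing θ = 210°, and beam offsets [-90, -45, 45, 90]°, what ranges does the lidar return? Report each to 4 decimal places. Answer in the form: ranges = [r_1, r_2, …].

beam 1: φ=-90°, α=120°
  dir = (cos 120°, sin 120°) = (-0.5000, 0.8660); from cell (4,1)
  next x-line at t=1.5800, next y-line at t=0.5196; Δt_x=2.0000, Δt_y=1.1547
    y: enter (4,2) at t=0.5196
    x: enter (3,2) at t=1.5800
    y: enter (3,3) at t=1.6743
    y: enter (3,4) at t=2.8290
    x: enter (2,4) at t=3.5800
    y: enter (2,5) at t=3.9837 ← occupied
  → r_1 = 3.9837
beam 2: φ=-45°, α=165°
  dir = (cos 165°, sin 165°) = (-0.9659, 0.2588); from cell (4,1)
  next x-line at t=0.8179, next y-line at t=1.7387; Δt_x=1.0353, Δt_y=3.8637
    x: enter (3,1) at t=0.8179
    y: enter (3,2) at t=1.7387
    x: enter (2,2) at t=1.8531 ← occupied
  → r_2 = 1.8531
beam 3: φ=45°, α=255°
  dir = (cos 255°, sin 255°) = (-0.2588, -0.9659); from cell (4,1)
  next x-line at t=3.0523, next y-line at t=0.5694; Δt_x=3.8637, Δt_y=1.0353
    y: enter (4,0) at t=0.5694 ← occupied
  → r_3 = 0.5694
beam 4: φ=90°, α=300°
  dir = (cos 300°, sin 300°) = (0.5000, -0.8660); from cell (4,1)
  next x-line at t=0.4200, next y-line at t=0.6351; Δt_x=2.0000, Δt_y=1.1547
    x: enter (5,1) at t=0.4200
    y: enter (5,0) at t=0.6351 ← occupied
  → r_4 = 0.6351

ranges = [3.9837, 1.8531, 0.5694, 0.6351]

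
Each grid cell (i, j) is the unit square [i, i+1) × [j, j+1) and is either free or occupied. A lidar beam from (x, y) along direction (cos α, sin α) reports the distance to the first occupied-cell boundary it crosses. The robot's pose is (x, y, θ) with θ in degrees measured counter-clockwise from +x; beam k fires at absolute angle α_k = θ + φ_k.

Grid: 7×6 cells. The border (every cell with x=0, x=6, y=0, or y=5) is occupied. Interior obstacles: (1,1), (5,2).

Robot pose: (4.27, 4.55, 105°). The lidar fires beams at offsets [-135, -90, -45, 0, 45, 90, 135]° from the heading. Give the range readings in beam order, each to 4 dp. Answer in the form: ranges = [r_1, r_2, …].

beam 1: φ=-135°, α=330°
  dir = (cos 330°, sin 330°) = (0.8660, -0.5000); from cell (4,4)
  next x-line at t=0.8429, next y-line at t=1.1000; Δt_x=1.1547, Δt_y=2.0000
    x: enter (5,4) at t=0.8429
    y: enter (5,3) at t=1.1000
    x: enter (6,3) at t=1.9976 ← occupied
  → r_1 = 1.9976
beam 2: φ=-90°, α=15°
  dir = (cos 15°, sin 15°) = (0.9659, 0.2588); from cell (4,4)
  next x-line at t=0.7558, next y-line at t=1.7387; Δt_x=1.0353, Δt_y=3.8637
    x: enter (5,4) at t=0.7558
    y: enter (5,5) at t=1.7387 ← occupied
  → r_2 = 1.7387
beam 3: φ=-45°, α=60°
  dir = (cos 60°, sin 60°) = (0.5000, 0.8660); from cell (4,4)
  next x-line at t=1.4600, next y-line at t=0.5196; Δt_x=2.0000, Δt_y=1.1547
    y: enter (4,5) at t=0.5196 ← occupied
  → r_3 = 0.5196
beam 4: φ=0°, α=105°
  dir = (cos 105°, sin 105°) = (-0.2588, 0.9659); from cell (4,4)
  next x-line at t=1.0432, next y-line at t=0.4659; Δt_x=3.8637, Δt_y=1.0353
    y: enter (4,5) at t=0.4659 ← occupied
  → r_4 = 0.4659
beam 5: φ=45°, α=150°
  dir = (cos 150°, sin 150°) = (-0.8660, 0.5000); from cell (4,4)
  next x-line at t=0.3118, next y-line at t=0.9000; Δt_x=1.1547, Δt_y=2.0000
    x: enter (3,4) at t=0.3118
    y: enter (3,5) at t=0.9000 ← occupied
  → r_5 = 0.9000
beam 6: φ=90°, α=195°
  dir = (cos 195°, sin 195°) = (-0.9659, -0.2588); from cell (4,4)
  next x-line at t=0.2795, next y-line at t=2.1250; Δt_x=1.0353, Δt_y=3.8637
    x: enter (3,4) at t=0.2795
    x: enter (2,4) at t=1.3148
    y: enter (2,3) at t=2.1250
    x: enter (1,3) at t=2.3501
    x: enter (0,3) at t=3.3854 ← occupied
  → r_6 = 3.3854
beam 7: φ=135°, α=240°
  dir = (cos 240°, sin 240°) = (-0.5000, -0.8660); from cell (4,4)
  next x-line at t=0.5400, next y-line at t=0.6351; Δt_x=2.0000, Δt_y=1.1547
    x: enter (3,4) at t=0.5400
    y: enter (3,3) at t=0.6351
    y: enter (3,2) at t=1.7898
    x: enter (2,2) at t=2.5400
    y: enter (2,1) at t=2.9445
    y: enter (2,0) at t=4.0992 ← occupied
  → r_7 = 4.0992

ranges = [1.9976, 1.7387, 0.5196, 0.4659, 0.9000, 3.3854, 4.0992]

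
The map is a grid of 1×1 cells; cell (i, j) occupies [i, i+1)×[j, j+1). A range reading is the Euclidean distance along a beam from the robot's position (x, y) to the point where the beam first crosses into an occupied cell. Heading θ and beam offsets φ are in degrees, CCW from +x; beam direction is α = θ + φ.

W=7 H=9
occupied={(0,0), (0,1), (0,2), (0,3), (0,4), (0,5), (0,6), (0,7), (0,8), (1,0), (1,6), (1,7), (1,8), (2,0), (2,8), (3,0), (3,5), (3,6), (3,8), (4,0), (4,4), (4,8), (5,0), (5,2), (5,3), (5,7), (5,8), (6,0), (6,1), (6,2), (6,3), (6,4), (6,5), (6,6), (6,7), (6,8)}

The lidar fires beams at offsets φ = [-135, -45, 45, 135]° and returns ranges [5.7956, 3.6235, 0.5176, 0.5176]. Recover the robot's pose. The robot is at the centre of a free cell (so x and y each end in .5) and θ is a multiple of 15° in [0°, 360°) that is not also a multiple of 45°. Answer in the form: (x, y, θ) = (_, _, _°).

Candidates: 27 free-cell centres × 16 headings = 432 poses. Raycast each; keep the one whose scan matches to 4 dp.
  (2.5, 1.5, 60°): beam 1 = 0.5176 ≠ 5.7956 ✗
  (2.5, 4.5, 240°): beam 1 = 1.9319 ≠ 5.7956 ✗
  (5.5, 1.5, 30°): beam 1 = 0.5176 ≠ 5.7956 ✗
  (4.5, 3.5, 255°): beam 1 = 0.5774 ≠ 5.7956 ✗
  …
  (2.5, 7.5, 30°): r_1=5.7956, r_2=3.6235, r_3=0.5176, r_4=0.5176 — all match ✓
Only this pose fits every beam.

(x, y, θ) = (2.5, 7.5, 30°)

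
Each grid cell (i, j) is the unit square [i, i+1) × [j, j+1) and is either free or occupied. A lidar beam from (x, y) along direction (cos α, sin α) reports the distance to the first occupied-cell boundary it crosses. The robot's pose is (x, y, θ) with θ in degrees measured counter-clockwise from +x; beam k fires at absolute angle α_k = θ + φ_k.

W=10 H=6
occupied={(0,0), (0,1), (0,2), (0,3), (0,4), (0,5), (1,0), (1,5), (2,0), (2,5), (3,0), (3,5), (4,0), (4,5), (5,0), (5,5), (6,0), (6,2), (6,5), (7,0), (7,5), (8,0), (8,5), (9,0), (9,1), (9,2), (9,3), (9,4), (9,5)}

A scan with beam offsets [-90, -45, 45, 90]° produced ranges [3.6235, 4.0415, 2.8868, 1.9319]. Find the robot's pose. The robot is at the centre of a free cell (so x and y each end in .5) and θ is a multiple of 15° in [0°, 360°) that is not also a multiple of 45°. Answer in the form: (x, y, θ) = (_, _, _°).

(x, y, θ) = (4.5, 3.5, 255°)

Enumerate (i+0.5, j+0.5, θ) over the 31 free cells and 16 admissible headings. For each, cast all 4 beams and compare to the given ranges.
  (3.5, 2.5, 210°): beam 1 = 2.8868 ≠ 3.6235 ✗
  (2.5, 4.5, 150°): beam 1 = 0.5774 ≠ 3.6235 ✗
  (2.5, 4.5, 240°): beam 1 = 1.0000 ≠ 3.6235 ✗
  (4.5, 1.5, 240°): beam 1 = 4.0415 ≠ 3.6235 ✗
  (6.5, 1.5, 15°): beam 1 = 0.5176 ≠ 3.6235 ✗
  …
  (4.5, 3.5, 255°): r_1=3.6235, r_2=4.0415, r_3=2.8868, r_4=1.9319 — all match ✓
No second candidate reproduces the full scan.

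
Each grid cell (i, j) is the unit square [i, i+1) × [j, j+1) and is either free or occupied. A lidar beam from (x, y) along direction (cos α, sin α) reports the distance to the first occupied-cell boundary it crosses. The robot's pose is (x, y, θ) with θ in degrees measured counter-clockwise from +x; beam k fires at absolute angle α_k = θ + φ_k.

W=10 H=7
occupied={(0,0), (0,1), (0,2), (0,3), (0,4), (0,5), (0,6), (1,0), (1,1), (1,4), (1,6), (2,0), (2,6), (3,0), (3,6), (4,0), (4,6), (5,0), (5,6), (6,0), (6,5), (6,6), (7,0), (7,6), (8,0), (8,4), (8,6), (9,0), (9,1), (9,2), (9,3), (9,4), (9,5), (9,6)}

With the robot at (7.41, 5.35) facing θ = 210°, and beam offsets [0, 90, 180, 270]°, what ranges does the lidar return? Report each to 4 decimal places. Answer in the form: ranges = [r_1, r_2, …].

ranges = [0.4734, 1.1800, 1.3000, 0.7506]

beam 1: φ=0°, α=210°
  direction (-0.8660, -0.5000); cell (7,5); t to first gridline: x 0.4734, y 0.7000 (then +1.1547 / +2.0000)
    (6,5) via x @ 0.4734  # hit
  → r_1 = 0.4734
beam 2: φ=90°, α=300°
  direction (0.5000, -0.8660); cell (7,5); t to first gridline: x 1.1800, y 0.4041 (then +2.0000 / +1.1547)
    (7,4) via y @ 0.4041
    (8,4) via x @ 1.1800  # hit
  → r_2 = 1.1800
beam 3: φ=180°, α=30°
  direction (0.8660, 0.5000); cell (7,5); t to first gridline: x 0.6813, y 1.3000 (then +1.1547 / +2.0000)
    (8,5) via x @ 0.6813
    (8,6) via y @ 1.3000  # hit
  → r_3 = 1.3000
beam 4: φ=270°, α=120°
  direction (-0.5000, 0.8660); cell (7,5); t to first gridline: x 0.8200, y 0.7506 (then +2.0000 / +1.1547)
    (7,6) via y @ 0.7506  # hit
  → r_4 = 0.7506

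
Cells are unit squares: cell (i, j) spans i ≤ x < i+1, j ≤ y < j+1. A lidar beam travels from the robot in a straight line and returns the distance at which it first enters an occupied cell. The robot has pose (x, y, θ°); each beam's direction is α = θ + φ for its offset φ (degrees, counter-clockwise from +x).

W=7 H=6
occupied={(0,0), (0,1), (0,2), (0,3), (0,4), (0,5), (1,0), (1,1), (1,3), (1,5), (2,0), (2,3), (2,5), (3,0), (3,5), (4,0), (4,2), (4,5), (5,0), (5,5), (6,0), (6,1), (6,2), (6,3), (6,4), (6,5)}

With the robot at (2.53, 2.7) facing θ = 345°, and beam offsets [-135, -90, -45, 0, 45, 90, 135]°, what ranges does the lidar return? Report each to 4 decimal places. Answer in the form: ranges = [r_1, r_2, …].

beam 1: φ=-135°, α=210°
  cosα=-0.8660 sinα=-0.5000 | (2,2) | tMaxX 0.6120 tMaxY 1.4000 | tΔX 1.1547 tΔY 2.0000
    t=0.6120 [x] (1,2)
    t=1.4000 [y] (1,1) — stop
  → r_1 = 1.4000
beam 2: φ=-90°, α=255°
  cosα=-0.2588 sinα=-0.9659 | (2,2) | tMaxX 2.0478 tMaxY 0.7247 | tΔX 3.8637 tΔY 1.0353
    t=0.7247 [y] (2,1)
    t=1.7600 [y] (2,0) — stop
  → r_2 = 1.7600
beam 3: φ=-45°, α=300°
  cosα=0.5000 sinα=-0.8660 | (2,2) | tMaxX 0.9400 tMaxY 0.8083 | tΔX 2.0000 tΔY 1.1547
    t=0.8083 [y] (2,1)
    t=0.9400 [x] (3,1)
    t=1.9630 [y] (3,0) — stop
  → r_3 = 1.9630
beam 4: φ=0°, α=345°
  cosα=0.9659 sinα=-0.2588 | (2,2) | tMaxX 0.4866 tMaxY 2.7046 | tΔX 1.0353 tΔY 3.8637
    t=0.4866 [x] (3,2)
    t=1.5219 [x] (4,2) — stop
  → r_4 = 1.5219
beam 5: φ=45°, α=30°
  cosα=0.8660 sinα=0.5000 | (2,2) | tMaxX 0.5427 tMaxY 0.6000 | tΔX 1.1547 tΔY 2.0000
    t=0.5427 [x] (3,2)
    t=0.6000 [y] (3,3)
    t=1.6974 [x] (4,3)
    t=2.6000 [y] (4,4)
    t=2.8521 [x] (5,4)
    t=4.0068 [x] (6,4) — stop
  → r_5 = 4.0068
beam 6: φ=90°, α=75°
  cosα=0.2588 sinα=0.9659 | (2,2) | tMaxX 1.8159 tMaxY 0.3106 | tΔX 3.8637 tΔY 1.0353
    t=0.3106 [y] (2,3) — stop
  → r_6 = 0.3106
beam 7: φ=135°, α=120°
  cosα=-0.5000 sinα=0.8660 | (2,2) | tMaxX 1.0600 tMaxY 0.3464 | tΔX 2.0000 tΔY 1.1547
    t=0.3464 [y] (2,3) — stop
  → r_7 = 0.3464

ranges = [1.4000, 1.7600, 1.9630, 1.5219, 4.0068, 0.3106, 0.3464]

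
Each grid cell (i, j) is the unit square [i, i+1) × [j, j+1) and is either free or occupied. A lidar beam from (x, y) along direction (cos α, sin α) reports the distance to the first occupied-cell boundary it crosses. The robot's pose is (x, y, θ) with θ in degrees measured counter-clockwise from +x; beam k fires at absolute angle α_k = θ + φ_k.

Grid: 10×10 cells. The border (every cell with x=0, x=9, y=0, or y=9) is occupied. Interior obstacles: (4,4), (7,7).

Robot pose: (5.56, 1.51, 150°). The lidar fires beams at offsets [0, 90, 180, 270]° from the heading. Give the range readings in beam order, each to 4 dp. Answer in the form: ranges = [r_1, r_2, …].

ranges = [5.2654, 0.5889, 1.0200, 6.8800]

beam 1: φ=0°, α=150°
  cosα=-0.8660 sinα=0.5000 | (5,1) | tMaxX 0.6466 tMaxY 0.9800 | tΔX 1.1547 tΔY 2.0000
    t=0.6466 [x] (4,1)
    t=0.9800 [y] (4,2)
    t=1.8013 [x] (3,2)
    t=2.9560 [x] (2,2)
    t=2.9800 [y] (2,3)
    t=4.1107 [x] (1,3)
    t=4.9800 [y] (1,4)
    t=5.2654 [x] (0,4) — stop
  → r_1 = 5.2654
beam 2: φ=90°, α=240°
  cosα=-0.5000 sinα=-0.8660 | (5,1) | tMaxX 1.1200 tMaxY 0.5889 | tΔX 2.0000 tΔY 1.1547
    t=0.5889 [y] (5,0) — stop
  → r_2 = 0.5889
beam 3: φ=180°, α=330°
  cosα=0.8660 sinα=-0.5000 | (5,1) | tMaxX 0.5081 tMaxY 1.0200 | tΔX 1.1547 tΔY 2.0000
    t=0.5081 [x] (6,1)
    t=1.0200 [y] (6,0) — stop
  → r_3 = 1.0200
beam 4: φ=270°, α=60°
  cosα=0.5000 sinα=0.8660 | (5,1) | tMaxX 0.8800 tMaxY 0.5658 | tΔX 2.0000 tΔY 1.1547
    t=0.5658 [y] (5,2)
    t=0.8800 [x] (6,2)
    t=1.7205 [y] (6,3)
    t=2.8752 [y] (6,4)
    t=2.8800 [x] (7,4)
    t=4.0299 [y] (7,5)
    t=4.8800 [x] (8,5)
    t=5.1846 [y] (8,6)
    t=6.3393 [y] (8,7)
    t=6.8800 [x] (9,7) — stop
  → r_4 = 6.8800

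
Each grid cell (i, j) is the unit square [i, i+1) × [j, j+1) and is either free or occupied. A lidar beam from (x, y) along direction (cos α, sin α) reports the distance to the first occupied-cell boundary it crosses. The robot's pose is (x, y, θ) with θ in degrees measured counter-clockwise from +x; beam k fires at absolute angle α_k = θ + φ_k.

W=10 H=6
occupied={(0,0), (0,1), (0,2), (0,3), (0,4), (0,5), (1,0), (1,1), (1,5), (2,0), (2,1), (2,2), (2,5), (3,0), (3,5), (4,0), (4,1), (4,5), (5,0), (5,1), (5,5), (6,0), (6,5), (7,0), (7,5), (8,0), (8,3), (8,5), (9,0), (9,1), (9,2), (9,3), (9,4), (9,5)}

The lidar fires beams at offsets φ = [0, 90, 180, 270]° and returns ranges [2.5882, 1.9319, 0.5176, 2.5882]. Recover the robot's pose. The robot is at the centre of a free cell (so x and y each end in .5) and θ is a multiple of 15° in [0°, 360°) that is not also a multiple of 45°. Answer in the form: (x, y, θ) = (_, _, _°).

(x, y, θ) = (3.5, 4.5, 285°)

Candidates: 26 free-cell centres × 16 headings = 416 poses. Raycast each; keep the one whose scan matches to 4 dp.
  (8.5, 4.5, 195°): beam 1 = 5.7956 ≠ 2.5882 ✗
  (3.5, 3.5, 75°): beam 1 = 1.5529 ≠ 2.5882 ✗
  (1.5, 2.5, 30°): beam 1 = 0.5774 ≠ 2.5882 ✗
  …
  (3.5, 4.5, 285°): r_1=2.5882, r_2=1.9319, r_3=0.5176, r_4=2.5882 — all match ✓
No second candidate reproduces the full scan.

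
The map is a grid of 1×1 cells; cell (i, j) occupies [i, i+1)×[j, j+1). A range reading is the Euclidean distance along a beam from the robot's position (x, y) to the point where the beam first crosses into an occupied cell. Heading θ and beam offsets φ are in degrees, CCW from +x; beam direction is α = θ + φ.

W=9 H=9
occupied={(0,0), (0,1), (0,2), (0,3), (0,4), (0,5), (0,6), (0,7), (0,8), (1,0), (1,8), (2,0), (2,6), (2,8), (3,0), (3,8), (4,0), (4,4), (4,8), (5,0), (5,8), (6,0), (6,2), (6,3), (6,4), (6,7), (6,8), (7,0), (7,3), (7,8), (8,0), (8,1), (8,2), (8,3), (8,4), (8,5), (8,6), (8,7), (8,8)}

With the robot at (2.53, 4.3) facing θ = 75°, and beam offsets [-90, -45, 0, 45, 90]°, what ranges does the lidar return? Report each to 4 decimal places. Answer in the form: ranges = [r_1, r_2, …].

ranges = [3.5924, 6.3162, 1.7600, 3.0600, 1.5840]

beam 1: φ=-90°, α=345°
  direction (0.9659, -0.2588); cell (2,4); t to first gridline: x 0.4866, y 1.1591 (then +1.0353 / +3.8637)
    (3,4) via x @ 0.4866
    (3,3) via y @ 1.1591
    (4,3) via x @ 1.5219
    (5,3) via x @ 2.5571
    (6,3) via x @ 3.5924  # hit
  → r_1 = 3.5924
beam 2: φ=-45°, α=30°
  direction (0.8660, 0.5000); cell (2,4); t to first gridline: x 0.5427, y 1.4000 (then +1.1547 / +2.0000)
    (3,4) via x @ 0.5427
    (3,5) via y @ 1.4000
    (4,5) via x @ 1.6974
    (5,5) via x @ 2.8521
    (5,6) via y @ 3.4000
    (6,6) via x @ 4.0068
    (7,6) via x @ 5.1615
    (7,7) via y @ 5.4000
    (8,7) via x @ 6.3162  # hit
  → r_2 = 6.3162
beam 3: φ=0°, α=75°
  direction (0.2588, 0.9659); cell (2,4); t to first gridline: x 1.8159, y 0.7247 (then +3.8637 / +1.0353)
    (2,5) via y @ 0.7247
    (2,6) via y @ 1.7600  # hit
  → r_3 = 1.7600
beam 4: φ=45°, α=120°
  direction (-0.5000, 0.8660); cell (2,4); t to first gridline: x 1.0600, y 0.8083 (then +2.0000 / +1.1547)
    (2,5) via y @ 0.8083
    (1,5) via x @ 1.0600
    (1,6) via y @ 1.9630
    (0,6) via x @ 3.0600  # hit
  → r_4 = 3.0600
beam 5: φ=90°, α=165°
  direction (-0.9659, 0.2588); cell (2,4); t to first gridline: x 0.5487, y 2.7046 (then +1.0353 / +3.8637)
    (1,4) via x @ 0.5487
    (0,4) via x @ 1.5840  # hit
  → r_5 = 1.5840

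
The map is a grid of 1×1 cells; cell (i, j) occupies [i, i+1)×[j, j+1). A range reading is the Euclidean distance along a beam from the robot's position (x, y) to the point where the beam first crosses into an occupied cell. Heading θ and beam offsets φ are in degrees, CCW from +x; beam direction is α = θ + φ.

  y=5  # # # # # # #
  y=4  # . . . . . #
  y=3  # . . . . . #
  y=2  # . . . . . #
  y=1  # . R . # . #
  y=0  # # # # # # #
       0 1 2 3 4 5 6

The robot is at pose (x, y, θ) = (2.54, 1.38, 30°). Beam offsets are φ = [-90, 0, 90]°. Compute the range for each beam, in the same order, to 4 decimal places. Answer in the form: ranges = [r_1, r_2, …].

beam 1: φ=-90°, α=300°
  cosα=0.5000 sinα=-0.8660 | (2,1) | tMaxX 0.9200 tMaxY 0.4388 | tΔX 2.0000 tΔY 1.1547
    t=0.4388 [y] (2,0) — stop
  → r_1 = 0.4388
beam 2: φ=0°, α=30°
  cosα=0.8660 sinα=0.5000 | (2,1) | tMaxX 0.5312 tMaxY 1.2400 | tΔX 1.1547 tΔY 2.0000
    t=0.5312 [x] (3,1)
    t=1.2400 [y] (3,2)
    t=1.6859 [x] (4,2)
    t=2.8406 [x] (5,2)
    t=3.2400 [y] (5,3)
    t=3.9953 [x] (6,3) — stop
  → r_2 = 3.9953
beam 3: φ=90°, α=120°
  cosα=-0.5000 sinα=0.8660 | (2,1) | tMaxX 1.0800 tMaxY 0.7159 | tΔX 2.0000 tΔY 1.1547
    t=0.7159 [y] (2,2)
    t=1.0800 [x] (1,2)
    t=1.8706 [y] (1,3)
    t=3.0253 [y] (1,4)
    t=3.0800 [x] (0,4) — stop
  → r_3 = 3.0800

ranges = [0.4388, 3.9953, 3.0800]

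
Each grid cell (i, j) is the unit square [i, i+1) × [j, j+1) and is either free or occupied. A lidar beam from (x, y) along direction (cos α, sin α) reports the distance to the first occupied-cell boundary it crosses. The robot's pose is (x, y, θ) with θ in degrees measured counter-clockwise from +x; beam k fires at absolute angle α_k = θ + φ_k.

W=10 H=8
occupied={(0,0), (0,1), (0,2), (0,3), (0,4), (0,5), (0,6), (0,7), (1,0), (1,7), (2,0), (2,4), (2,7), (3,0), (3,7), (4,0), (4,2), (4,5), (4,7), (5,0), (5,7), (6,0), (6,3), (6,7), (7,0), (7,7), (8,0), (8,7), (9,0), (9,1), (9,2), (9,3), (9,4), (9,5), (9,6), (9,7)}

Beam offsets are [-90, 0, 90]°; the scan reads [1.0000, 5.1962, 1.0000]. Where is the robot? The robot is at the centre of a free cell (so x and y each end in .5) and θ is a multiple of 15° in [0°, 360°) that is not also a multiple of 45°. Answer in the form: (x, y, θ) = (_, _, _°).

(x, y, θ) = (5.5, 4.5, 210°)

Candidates: 44 free-cell centres × 16 headings = 704 poses. Raycast each; keep the one whose scan matches to 4 dp.
  (7.5, 1.5, 15°): beam 1 = 0.5176 ≠ 1.0000 ✗
  (7.5, 5.5, 105°): beam 1 = 1.5529 ≠ 1.0000 ✗
  (5.5, 3.5, 105°): beam 1 = 0.5176 ≠ 1.0000 ✗
  (6.5, 4.5, 240°): beam 1 = 1.7321 ≠ 1.0000 ✗
  …
  (5.5, 4.5, 210°): r_1=1.0000, r_2=5.1962, r_3=1.0000 — all match ✓
Only this pose fits every beam.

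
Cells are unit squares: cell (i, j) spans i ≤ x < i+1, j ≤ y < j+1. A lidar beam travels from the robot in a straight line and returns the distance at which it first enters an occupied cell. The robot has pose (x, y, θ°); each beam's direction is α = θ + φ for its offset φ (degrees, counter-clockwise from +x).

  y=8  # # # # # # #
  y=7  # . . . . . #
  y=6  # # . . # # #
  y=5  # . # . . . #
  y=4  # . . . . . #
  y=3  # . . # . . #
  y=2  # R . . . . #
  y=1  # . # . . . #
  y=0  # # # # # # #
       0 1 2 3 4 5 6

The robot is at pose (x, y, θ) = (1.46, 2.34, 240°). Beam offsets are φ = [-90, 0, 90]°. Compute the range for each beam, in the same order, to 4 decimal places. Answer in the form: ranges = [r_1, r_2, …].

ranges = [0.5312, 0.9200, 0.6800]

beam 1: φ=-90°, α=150°
  dir = (cos 150°, sin 150°) = (-0.8660, 0.5000); from cell (1,2)
  next x-line at t=0.5312, next y-line at t=1.3200; Δt_x=1.1547, Δt_y=2.0000
    x: enter (0,2) at t=0.5312 ← occupied
  → r_1 = 0.5312
beam 2: φ=0°, α=240°
  dir = (cos 240°, sin 240°) = (-0.5000, -0.8660); from cell (1,2)
  next x-line at t=0.9200, next y-line at t=0.3926; Δt_x=2.0000, Δt_y=1.1547
    y: enter (1,1) at t=0.3926
    x: enter (0,1) at t=0.9200 ← occupied
  → r_2 = 0.9200
beam 3: φ=90°, α=330°
  dir = (cos 330°, sin 330°) = (0.8660, -0.5000); from cell (1,2)
  next x-line at t=0.6235, next y-line at t=0.6800; Δt_x=1.1547, Δt_y=2.0000
    x: enter (2,2) at t=0.6235
    y: enter (2,1) at t=0.6800 ← occupied
  → r_3 = 0.6800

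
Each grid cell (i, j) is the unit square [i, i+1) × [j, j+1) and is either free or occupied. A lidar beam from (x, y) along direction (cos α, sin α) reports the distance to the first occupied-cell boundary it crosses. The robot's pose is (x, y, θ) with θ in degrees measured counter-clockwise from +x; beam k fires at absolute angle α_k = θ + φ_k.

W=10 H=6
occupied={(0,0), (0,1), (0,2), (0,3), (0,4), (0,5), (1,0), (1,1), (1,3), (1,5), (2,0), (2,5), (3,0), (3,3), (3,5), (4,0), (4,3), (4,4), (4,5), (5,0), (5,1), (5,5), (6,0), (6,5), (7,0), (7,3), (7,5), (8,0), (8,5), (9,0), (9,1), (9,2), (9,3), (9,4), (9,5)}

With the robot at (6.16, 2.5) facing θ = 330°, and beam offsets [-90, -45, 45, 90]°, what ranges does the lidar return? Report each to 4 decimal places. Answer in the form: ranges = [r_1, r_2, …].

ranges = [0.5774, 1.5529, 2.9402, 1.6800]

beam 1: φ=-90°, α=240°
  direction (-0.5000, -0.8660); cell (6,2); t to first gridline: x 0.3200, y 0.5774 (then +2.0000 / +1.1547)
    (5,2) via x @ 0.3200
    (5,1) via y @ 0.5774  # hit
  → r_1 = 0.5774
beam 2: φ=-45°, α=285°
  direction (0.2588, -0.9659); cell (6,2); t to first gridline: x 3.2455, y 0.5176 (then +3.8637 / +1.0353)
    (6,1) via y @ 0.5176
    (6,0) via y @ 1.5529  # hit
  → r_2 = 1.5529
beam 3: φ=45°, α=15°
  direction (0.9659, 0.2588); cell (6,2); t to first gridline: x 0.8696, y 1.9319 (then +1.0353 / +3.8637)
    (7,2) via x @ 0.8696
    (8,2) via x @ 1.9049
    (8,3) via y @ 1.9319
    (9,3) via x @ 2.9402  # hit
  → r_3 = 2.9402
beam 4: φ=90°, α=60°
  direction (0.5000, 0.8660); cell (6,2); t to first gridline: x 1.6800, y 0.5774 (then +2.0000 / +1.1547)
    (6,3) via y @ 0.5774
    (7,3) via x @ 1.6800  # hit
  → r_4 = 1.6800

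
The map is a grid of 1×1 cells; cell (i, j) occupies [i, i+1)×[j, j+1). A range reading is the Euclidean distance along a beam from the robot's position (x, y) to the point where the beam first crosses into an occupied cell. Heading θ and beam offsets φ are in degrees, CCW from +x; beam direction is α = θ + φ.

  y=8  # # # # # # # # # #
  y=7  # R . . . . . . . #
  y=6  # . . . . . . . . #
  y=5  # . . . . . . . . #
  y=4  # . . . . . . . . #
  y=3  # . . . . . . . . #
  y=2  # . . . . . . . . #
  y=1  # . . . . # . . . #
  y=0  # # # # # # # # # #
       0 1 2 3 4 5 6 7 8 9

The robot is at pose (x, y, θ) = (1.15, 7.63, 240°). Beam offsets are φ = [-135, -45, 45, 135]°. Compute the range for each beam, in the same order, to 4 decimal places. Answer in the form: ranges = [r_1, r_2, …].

ranges = [0.3831, 0.1553, 6.8639, 1.4296]

beam 1: φ=-135°, α=105°
  cosα=-0.2588 sinα=0.9659 | (1,7) | tMaxX 0.5796 tMaxY 0.3831 | tΔX 3.8637 tΔY 1.0353
    t=0.3831 [y] (1,8) — stop
  → r_1 = 0.3831
beam 2: φ=-45°, α=195°
  cosα=-0.9659 sinα=-0.2588 | (1,7) | tMaxX 0.1553 tMaxY 2.4341 | tΔX 1.0353 tΔY 3.8637
    t=0.1553 [x] (0,7) — stop
  → r_2 = 0.1553
beam 3: φ=45°, α=285°
  cosα=0.2588 sinα=-0.9659 | (1,7) | tMaxX 3.2841 tMaxY 0.6522 | tΔX 3.8637 tΔY 1.0353
    t=0.6522 [y] (1,6)
    t=1.6875 [y] (1,5)
    t=2.7228 [y] (1,4)
    t=3.2841 [x] (2,4)
    t=3.7581 [y] (2,3)
    t=4.7933 [y] (2,2)
    t=5.8286 [y] (2,1)
    t=6.8639 [y] (2,0) — stop
  → r_3 = 6.8639
beam 4: φ=135°, α=15°
  cosα=0.9659 sinα=0.2588 | (1,7) | tMaxX 0.8800 tMaxY 1.4296 | tΔX 1.0353 tΔY 3.8637
    t=0.8800 [x] (2,7)
    t=1.4296 [y] (2,8) — stop
  → r_4 = 1.4296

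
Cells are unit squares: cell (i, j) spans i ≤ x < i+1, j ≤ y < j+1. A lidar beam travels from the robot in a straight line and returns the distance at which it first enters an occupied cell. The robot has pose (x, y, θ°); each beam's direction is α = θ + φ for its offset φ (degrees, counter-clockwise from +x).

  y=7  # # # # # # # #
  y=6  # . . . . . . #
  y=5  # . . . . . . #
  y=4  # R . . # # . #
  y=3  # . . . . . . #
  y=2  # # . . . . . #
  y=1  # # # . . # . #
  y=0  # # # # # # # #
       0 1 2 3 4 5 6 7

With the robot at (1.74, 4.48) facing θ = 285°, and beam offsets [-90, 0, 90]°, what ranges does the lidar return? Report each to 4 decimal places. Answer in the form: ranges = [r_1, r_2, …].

beam 1: φ=-90°, α=195°
  dir = (cos 195°, sin 195°) = (-0.9659, -0.2588); from cell (1,4)
  next x-line at t=0.7661, next y-line at t=1.8546; Δt_x=1.0353, Δt_y=3.8637
    x: enter (0,4) at t=0.7661 ← occupied
  → r_1 = 0.7661
beam 2: φ=0°, α=285°
  dir = (cos 285°, sin 285°) = (0.2588, -0.9659); from cell (1,4)
  next x-line at t=1.0046, next y-line at t=0.4969; Δt_x=3.8637, Δt_y=1.0353
    y: enter (1,3) at t=0.4969
    x: enter (2,3) at t=1.0046
    y: enter (2,2) at t=1.5322
    y: enter (2,1) at t=2.5675 ← occupied
  → r_2 = 2.5675
beam 3: φ=90°, α=15°
  dir = (cos 15°, sin 15°) = (0.9659, 0.2588); from cell (1,4)
  next x-line at t=0.2692, next y-line at t=2.0091; Δt_x=1.0353, Δt_y=3.8637
    x: enter (2,4) at t=0.2692
    x: enter (3,4) at t=1.3044
    y: enter (3,5) at t=2.0091
    x: enter (4,5) at t=2.3397
    x: enter (5,5) at t=3.3750
    x: enter (6,5) at t=4.4103
    x: enter (7,5) at t=5.4456 ← occupied
  → r_3 = 5.4456

ranges = [0.7661, 2.5675, 5.4456]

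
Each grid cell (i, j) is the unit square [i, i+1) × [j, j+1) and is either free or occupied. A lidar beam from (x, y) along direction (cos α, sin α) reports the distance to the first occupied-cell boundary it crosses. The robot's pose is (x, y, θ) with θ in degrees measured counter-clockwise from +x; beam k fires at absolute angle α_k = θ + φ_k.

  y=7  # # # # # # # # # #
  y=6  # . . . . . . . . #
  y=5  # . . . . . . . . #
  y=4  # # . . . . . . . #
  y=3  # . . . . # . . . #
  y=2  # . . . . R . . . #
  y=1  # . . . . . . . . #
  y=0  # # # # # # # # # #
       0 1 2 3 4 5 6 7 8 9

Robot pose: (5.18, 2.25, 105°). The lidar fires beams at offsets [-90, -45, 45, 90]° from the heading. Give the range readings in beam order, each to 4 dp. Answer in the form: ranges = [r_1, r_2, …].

ranges = [3.9548, 0.8660, 3.6719, 4.3275]

beam 1: φ=-90°, α=15°
  cosα=0.9659 sinα=0.2588 | (5,2) | tMaxX 0.8489 tMaxY 2.8978 | tΔX 1.0353 tΔY 3.8637
    t=0.8489 [x] (6,2)
    t=1.8842 [x] (7,2)
    t=2.8978 [y] (7,3)
    t=2.9195 [x] (8,3)
    t=3.9548 [x] (9,3) — stop
  → r_1 = 3.9548
beam 2: φ=-45°, α=60°
  cosα=0.5000 sinα=0.8660 | (5,2) | tMaxX 1.6400 tMaxY 0.8660 | tΔX 2.0000 tΔY 1.1547
    t=0.8660 [y] (5,3) — stop
  → r_2 = 0.8660
beam 3: φ=45°, α=150°
  cosα=-0.8660 sinα=0.5000 | (5,2) | tMaxX 0.2078 tMaxY 1.5000 | tΔX 1.1547 tΔY 2.0000
    t=0.2078 [x] (4,2)
    t=1.3625 [x] (3,2)
    t=1.5000 [y] (3,3)
    t=2.5172 [x] (2,3)
    t=3.5000 [y] (2,4)
    t=3.6719 [x] (1,4) — stop
  → r_3 = 3.6719
beam 4: φ=90°, α=195°
  cosα=-0.9659 sinα=-0.2588 | (5,2) | tMaxX 0.1863 tMaxY 0.9659 | tΔX 1.0353 tΔY 3.8637
    t=0.1863 [x] (4,2)
    t=0.9659 [y] (4,1)
    t=1.2216 [x] (3,1)
    t=2.2569 [x] (2,1)
    t=3.2922 [x] (1,1)
    t=4.3275 [x] (0,1) — stop
  → r_4 = 4.3275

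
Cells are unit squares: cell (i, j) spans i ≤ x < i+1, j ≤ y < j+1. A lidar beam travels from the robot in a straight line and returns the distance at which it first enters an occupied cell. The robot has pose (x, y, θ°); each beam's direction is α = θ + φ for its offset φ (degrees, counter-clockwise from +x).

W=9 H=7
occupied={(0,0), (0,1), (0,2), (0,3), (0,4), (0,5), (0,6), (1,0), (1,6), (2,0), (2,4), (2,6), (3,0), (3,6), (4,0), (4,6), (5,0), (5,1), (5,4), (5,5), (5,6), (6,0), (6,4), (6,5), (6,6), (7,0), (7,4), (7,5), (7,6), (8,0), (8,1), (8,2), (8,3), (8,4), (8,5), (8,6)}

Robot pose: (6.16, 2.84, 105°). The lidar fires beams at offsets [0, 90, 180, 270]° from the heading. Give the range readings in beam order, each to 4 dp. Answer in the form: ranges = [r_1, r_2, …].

beam 1: φ=0°, α=105°
  dir = (cos 105°, sin 105°) = (-0.2588, 0.9659); from cell (6,2)
  next x-line at t=0.6182, next y-line at t=0.1656; Δt_x=3.8637, Δt_y=1.0353
    y: enter (6,3) at t=0.1656
    x: enter (5,3) at t=0.6182
    y: enter (5,4) at t=1.2009 ← occupied
  → r_1 = 1.2009
beam 2: φ=90°, α=195°
  dir = (cos 195°, sin 195°) = (-0.9659, -0.2588); from cell (6,2)
  next x-line at t=0.1656, next y-line at t=3.2455; Δt_x=1.0353, Δt_y=3.8637
    x: enter (5,2) at t=0.1656
    x: enter (4,2) at t=1.2009
    x: enter (3,2) at t=2.2362
    y: enter (3,1) at t=3.2455
    x: enter (2,1) at t=3.2715
    x: enter (1,1) at t=4.3067
    x: enter (0,1) at t=5.3420 ← occupied
  → r_2 = 5.3420
beam 3: φ=180°, α=285°
  dir = (cos 285°, sin 285°) = (0.2588, -0.9659); from cell (6,2)
  next x-line at t=3.2455, next y-line at t=0.8696; Δt_x=3.8637, Δt_y=1.0353
    y: enter (6,1) at t=0.8696
    y: enter (6,0) at t=1.9049 ← occupied
  → r_3 = 1.9049
beam 4: φ=270°, α=15°
  dir = (cos 15°, sin 15°) = (0.9659, 0.2588); from cell (6,2)
  next x-line at t=0.8696, next y-line at t=0.6182; Δt_x=1.0353, Δt_y=3.8637
    y: enter (6,3) at t=0.6182
    x: enter (7,3) at t=0.8696
    x: enter (8,3) at t=1.9049 ← occupied
  → r_4 = 1.9049

ranges = [1.2009, 5.3420, 1.9049, 1.9049]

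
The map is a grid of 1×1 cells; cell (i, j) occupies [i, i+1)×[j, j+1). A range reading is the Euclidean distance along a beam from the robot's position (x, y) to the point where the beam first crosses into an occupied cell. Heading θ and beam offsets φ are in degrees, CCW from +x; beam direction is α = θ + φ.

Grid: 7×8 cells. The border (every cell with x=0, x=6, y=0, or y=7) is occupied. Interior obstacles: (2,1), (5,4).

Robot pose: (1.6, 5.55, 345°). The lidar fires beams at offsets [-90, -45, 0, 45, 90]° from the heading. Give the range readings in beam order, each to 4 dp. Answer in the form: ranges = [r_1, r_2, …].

ranges = [2.3182, 5.2539, 3.5199, 2.9000, 1.5012]

beam 1: φ=-90°, α=255°
  d=(-0.2588,-0.9659)  start (1,5)  tX=2.3182 tY=0.5694  stride 1/|dx|=3.8637 1/|dy|=1.0353
    cross y-line → (1,4), t=0.5694
    cross y-line → (1,3), t=1.6047
    cross x-line → (0,3), t=2.3182 (wall)
  → r_1 = 2.3182
beam 2: φ=-45°, α=300°
  d=(0.5000,-0.8660)  start (1,5)  tX=0.8000 tY=0.6351  stride 1/|dx|=2.0000 1/|dy|=1.1547
    cross y-line → (1,4), t=0.6351
    cross x-line → (2,4), t=0.8000
    cross y-line → (2,3), t=1.7898
    cross x-line → (3,3), t=2.8000
    cross y-line → (3,2), t=2.9445
    cross y-line → (3,1), t=4.0992
    cross x-line → (4,1), t=4.8000
    cross y-line → (4,0), t=5.2539 (wall)
  → r_2 = 5.2539
beam 3: φ=0°, α=345°
  d=(0.9659,-0.2588)  start (1,5)  tX=0.4141 tY=2.1250  stride 1/|dx|=1.0353 1/|dy|=3.8637
    cross x-line → (2,5), t=0.4141
    cross x-line → (3,5), t=1.4494
    cross y-line → (3,4), t=2.1250
    cross x-line → (4,4), t=2.4847
    cross x-line → (5,4), t=3.5199 (wall)
  → r_3 = 3.5199
beam 4: φ=45°, α=30°
  d=(0.8660,0.5000)  start (1,5)  tX=0.4619 tY=0.9000  stride 1/|dx|=1.1547 1/|dy|=2.0000
    cross x-line → (2,5), t=0.4619
    cross y-line → (2,6), t=0.9000
    cross x-line → (3,6), t=1.6166
    cross x-line → (4,6), t=2.7713
    cross y-line → (4,7), t=2.9000 (wall)
  → r_4 = 2.9000
beam 5: φ=90°, α=75°
  d=(0.2588,0.9659)  start (1,5)  tX=1.5455 tY=0.4659  stride 1/|dx|=3.8637 1/|dy|=1.0353
    cross y-line → (1,6), t=0.4659
    cross y-line → (1,7), t=1.5012 (wall)
  → r_5 = 1.5012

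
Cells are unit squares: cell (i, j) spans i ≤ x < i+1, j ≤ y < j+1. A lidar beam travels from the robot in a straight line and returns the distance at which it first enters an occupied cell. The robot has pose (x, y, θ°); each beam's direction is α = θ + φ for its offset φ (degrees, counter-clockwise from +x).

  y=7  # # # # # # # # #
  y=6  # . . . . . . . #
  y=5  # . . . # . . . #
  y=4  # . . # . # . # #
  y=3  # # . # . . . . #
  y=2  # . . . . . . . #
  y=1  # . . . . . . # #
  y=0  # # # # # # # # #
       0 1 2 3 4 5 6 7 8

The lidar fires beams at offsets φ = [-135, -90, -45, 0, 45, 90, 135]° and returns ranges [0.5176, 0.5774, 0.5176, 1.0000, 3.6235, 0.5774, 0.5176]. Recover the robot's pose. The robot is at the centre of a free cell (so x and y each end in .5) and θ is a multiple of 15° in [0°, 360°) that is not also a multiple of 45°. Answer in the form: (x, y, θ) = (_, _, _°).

(x, y, θ) = (4.5, 4.5, 240°)

The pose lattice has 35·16 = 560 candidates. Test each by forward raycasting.
  (5.5, 5.5, 255°): beam 1 = 1.7321 ≠ 0.5176 ✗
  (4.5, 3.5, 165°): beam 1 = 1.0000 ≠ 0.5176 ✗
  (3.5, 6.5, 75°): beam 1 = 1.0000 ≠ 0.5176 ✗
  (7.5, 3.5, 345°): beam 1 = 5.0000 ≠ 0.5176 ✗
  (5.5, 2.5, 15°): beam 1 = 1.7321 ≠ 0.5176 ✗
  …
  (4.5, 4.5, 240°): r_1=0.5176, r_2=0.5774, r_3=0.5176, r_4=1.0000, r_5=3.6235, r_6=0.5774, r_7=0.5176 — all match ✓
Only this pose fits every beam.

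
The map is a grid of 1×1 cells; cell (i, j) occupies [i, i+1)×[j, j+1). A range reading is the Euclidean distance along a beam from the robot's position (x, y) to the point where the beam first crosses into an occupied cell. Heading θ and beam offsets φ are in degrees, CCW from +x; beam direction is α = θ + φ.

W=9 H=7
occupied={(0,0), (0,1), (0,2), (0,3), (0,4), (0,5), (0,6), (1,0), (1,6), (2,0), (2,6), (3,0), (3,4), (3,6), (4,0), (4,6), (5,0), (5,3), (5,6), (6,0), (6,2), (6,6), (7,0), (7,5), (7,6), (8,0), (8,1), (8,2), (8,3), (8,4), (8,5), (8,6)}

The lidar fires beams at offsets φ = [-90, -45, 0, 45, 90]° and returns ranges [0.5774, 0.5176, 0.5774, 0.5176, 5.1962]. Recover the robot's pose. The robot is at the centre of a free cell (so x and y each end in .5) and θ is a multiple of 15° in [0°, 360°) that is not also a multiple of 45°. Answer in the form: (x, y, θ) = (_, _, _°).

The pose lattice has 31·16 = 496 candidates. Test each by forward raycasting.
  (7.5, 3.5, 210°): beam 1 = 2.8868 ≠ 0.5774 ✗
  (2.5, 2.5, 345°): beam 1 = 1.5529 ≠ 0.5774 ✗
  (2.5, 4.5, 210°): beam 1 = 1.7321 ≠ 0.5774 ✗
  (5.5, 4.5, 150°): beam 1 = 1.7321 ≠ 0.5774 ✗
  …
  (5.5, 2.5, 60°): r_1=0.5774, r_2=0.5176, r_3=0.5774, r_4=0.5176, r_5=5.1962 — all match ✓
Only this pose fits every beam.

(x, y, θ) = (5.5, 2.5, 60°)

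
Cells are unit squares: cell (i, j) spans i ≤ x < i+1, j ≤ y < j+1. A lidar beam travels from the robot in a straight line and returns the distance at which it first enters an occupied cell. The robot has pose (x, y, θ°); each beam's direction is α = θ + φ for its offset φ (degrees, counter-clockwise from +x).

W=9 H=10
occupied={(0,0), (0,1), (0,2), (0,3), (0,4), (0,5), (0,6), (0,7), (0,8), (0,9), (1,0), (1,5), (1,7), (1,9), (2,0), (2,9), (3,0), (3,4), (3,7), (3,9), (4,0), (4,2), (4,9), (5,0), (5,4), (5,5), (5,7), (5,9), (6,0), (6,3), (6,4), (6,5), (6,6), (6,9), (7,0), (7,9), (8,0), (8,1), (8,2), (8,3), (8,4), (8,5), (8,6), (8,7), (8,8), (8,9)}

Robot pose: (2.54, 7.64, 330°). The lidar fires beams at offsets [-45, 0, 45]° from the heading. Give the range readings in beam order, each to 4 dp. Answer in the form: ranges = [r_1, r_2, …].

ranges = [2.7331, 0.5312, 0.4762]

beam 1: φ=-45°, α=285°
  cosα=0.2588 sinα=-0.9659 | (2,7) | tMaxX 1.7773 tMaxY 0.6626 | tΔX 3.8637 tΔY 1.0353
    t=0.6626 [y] (2,6)
    t=1.6979 [y] (2,5)
    t=1.7773 [x] (3,5)
    t=2.7331 [y] (3,4) — stop
  → r_1 = 2.7331
beam 2: φ=0°, α=330°
  cosα=0.8660 sinα=-0.5000 | (2,7) | tMaxX 0.5312 tMaxY 1.2800 | tΔX 1.1547 tΔY 2.0000
    t=0.5312 [x] (3,7) — stop
  → r_2 = 0.5312
beam 3: φ=45°, α=15°
  cosα=0.9659 sinα=0.2588 | (2,7) | tMaxX 0.4762 tMaxY 1.3909 | tΔX 1.0353 tΔY 3.8637
    t=0.4762 [x] (3,7) — stop
  → r_3 = 0.4762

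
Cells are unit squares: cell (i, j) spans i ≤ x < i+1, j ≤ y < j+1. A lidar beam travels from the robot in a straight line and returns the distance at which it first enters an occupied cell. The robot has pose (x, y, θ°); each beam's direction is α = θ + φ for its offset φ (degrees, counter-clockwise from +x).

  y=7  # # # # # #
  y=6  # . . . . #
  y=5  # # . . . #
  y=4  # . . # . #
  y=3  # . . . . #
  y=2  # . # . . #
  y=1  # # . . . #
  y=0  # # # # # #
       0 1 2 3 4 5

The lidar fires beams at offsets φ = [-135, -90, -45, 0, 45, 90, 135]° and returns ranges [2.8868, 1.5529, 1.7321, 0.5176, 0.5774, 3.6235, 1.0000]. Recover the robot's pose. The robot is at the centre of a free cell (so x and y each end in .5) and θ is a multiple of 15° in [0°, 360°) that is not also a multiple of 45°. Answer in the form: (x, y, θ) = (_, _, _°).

(x, y, θ) = (2.5, 5.5, 165°)

Enumerate (i+0.5, j+0.5, θ) over the 20 free cells and 16 admissible headings. For each, cast all 7 beams and compare to the given ranges.
  (3.5, 5.5, 210°): beam 1 = 1.5529 ≠ 2.8868 ✗
  (1.5, 3.5, 345°): beam 1 = 0.5774 ≠ 2.8868 ✗
  (3.5, 5.5, 195°): beam 1 = 1.7321 ≠ 2.8868 ✗
  (4.5, 2.5, 30°): beam 1 = 1.5529 ≠ 2.8868 ✗
  …
  (2.5, 5.5, 165°): r_1=2.8868, r_2=1.5529, r_3=1.7321, r_4=0.5176, r_5=0.5774, r_6=3.6235, r_7=1.0000 — all match ✓
Only this pose fits every beam.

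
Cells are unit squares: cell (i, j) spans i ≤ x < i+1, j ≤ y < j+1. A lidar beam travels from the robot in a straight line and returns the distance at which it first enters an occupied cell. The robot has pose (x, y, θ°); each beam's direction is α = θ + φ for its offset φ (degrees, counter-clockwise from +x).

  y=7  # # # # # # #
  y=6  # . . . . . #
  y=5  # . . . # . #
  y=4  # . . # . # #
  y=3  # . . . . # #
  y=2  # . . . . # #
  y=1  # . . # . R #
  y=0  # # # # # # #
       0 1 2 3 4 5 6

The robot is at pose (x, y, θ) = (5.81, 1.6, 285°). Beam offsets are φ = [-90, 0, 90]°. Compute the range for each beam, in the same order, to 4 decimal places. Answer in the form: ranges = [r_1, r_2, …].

beam 1: φ=-90°, α=195°
  d=(-0.9659,-0.2588)  start (5,1)  tX=0.8386 tY=2.3182  stride 1/|dx|=1.0353 1/|dy|=3.8637
    cross x-line → (4,1), t=0.8386
    cross x-line → (3,1), t=1.8738 (wall)
  → r_1 = 1.8738
beam 2: φ=0°, α=285°
  d=(0.2588,-0.9659)  start (5,1)  tX=0.7341 tY=0.6212  stride 1/|dx|=3.8637 1/|dy|=1.0353
    cross y-line → (5,0), t=0.6212 (wall)
  → r_2 = 0.6212
beam 3: φ=90°, α=15°
  d=(0.9659,0.2588)  start (5,1)  tX=0.1967 tY=1.5455  stride 1/|dx|=1.0353 1/|dy|=3.8637
    cross x-line → (6,1), t=0.1967 (wall)
  → r_3 = 0.1967

ranges = [1.8738, 0.6212, 0.1967]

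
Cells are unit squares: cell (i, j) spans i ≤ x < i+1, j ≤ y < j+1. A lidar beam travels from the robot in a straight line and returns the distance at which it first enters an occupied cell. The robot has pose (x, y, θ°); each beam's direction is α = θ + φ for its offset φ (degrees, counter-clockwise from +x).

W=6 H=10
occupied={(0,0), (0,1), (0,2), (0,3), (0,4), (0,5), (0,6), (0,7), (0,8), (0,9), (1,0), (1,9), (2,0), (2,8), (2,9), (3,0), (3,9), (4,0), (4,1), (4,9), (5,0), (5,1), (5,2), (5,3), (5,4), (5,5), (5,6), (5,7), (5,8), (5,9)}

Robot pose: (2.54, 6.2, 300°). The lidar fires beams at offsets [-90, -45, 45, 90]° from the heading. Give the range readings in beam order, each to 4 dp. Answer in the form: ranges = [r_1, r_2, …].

ranges = [1.7782, 5.3834, 2.5468, 2.8406]

beam 1: φ=-90°, α=210°
  d=(-0.8660,-0.5000)  start (2,6)  tX=0.6235 tY=0.4000  stride 1/|dx|=1.1547 1/|dy|=2.0000
    cross y-line → (2,5), t=0.4000
    cross x-line → (1,5), t=0.6235
    cross x-line → (0,5), t=1.7782 (wall)
  → r_1 = 1.7782
beam 2: φ=-45°, α=255°
  d=(-0.2588,-0.9659)  start (2,6)  tX=2.0864 tY=0.2071  stride 1/|dx|=3.8637 1/|dy|=1.0353
    cross y-line → (2,5), t=0.2071
    cross y-line → (2,4), t=1.2423
    cross x-line → (1,4), t=2.0864
    cross y-line → (1,3), t=2.2776
    cross y-line → (1,2), t=3.3129
    cross y-line → (1,1), t=4.3482
    cross y-line → (1,0), t=5.3834 (wall)
  → r_2 = 5.3834
beam 3: φ=45°, α=345°
  d=(0.9659,-0.2588)  start (2,6)  tX=0.4762 tY=0.7727  stride 1/|dx|=1.0353 1/|dy|=3.8637
    cross x-line → (3,6), t=0.4762
    cross y-line → (3,5), t=0.7727
    cross x-line → (4,5), t=1.5115
    cross x-line → (5,5), t=2.5468 (wall)
  → r_3 = 2.5468
beam 4: φ=90°, α=30°
  d=(0.8660,0.5000)  start (2,6)  tX=0.5312 tY=1.6000  stride 1/|dx|=1.1547 1/|dy|=2.0000
    cross x-line → (3,6), t=0.5312
    cross y-line → (3,7), t=1.6000
    cross x-line → (4,7), t=1.6859
    cross x-line → (5,7), t=2.8406 (wall)
  → r_4 = 2.8406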